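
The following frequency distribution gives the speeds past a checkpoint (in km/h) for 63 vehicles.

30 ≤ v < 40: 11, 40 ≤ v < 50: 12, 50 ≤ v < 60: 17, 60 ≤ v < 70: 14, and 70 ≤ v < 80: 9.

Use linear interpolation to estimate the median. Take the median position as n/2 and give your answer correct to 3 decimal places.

Cumulative frequencies: 11, 23, 40, 54, 63
n = 63; position = n/2 = 31.5.
This falls in the class 50 ≤ v < 60: L = 50, F = 23, f = 17, h = 10.
Median ≈ 50 + ((31.5 − 23) / 17) × 10 = 55.0000

55.000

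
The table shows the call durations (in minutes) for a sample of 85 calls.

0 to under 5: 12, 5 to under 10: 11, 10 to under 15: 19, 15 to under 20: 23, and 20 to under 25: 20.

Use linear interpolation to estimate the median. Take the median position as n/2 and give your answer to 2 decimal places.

Cumulative frequencies: 12, 23, 42, 65, 85
n = 85; position = n/2 = 42.5.
This falls in the class 15 to under 20: L = 15, F = 42, f = 23, h = 5.
Median ≈ 15 + ((42.5 − 42) / 23) × 5 = 15.1087

15.11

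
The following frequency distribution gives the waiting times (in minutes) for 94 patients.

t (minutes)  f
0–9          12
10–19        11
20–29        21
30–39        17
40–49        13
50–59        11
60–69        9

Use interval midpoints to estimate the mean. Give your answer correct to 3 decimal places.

Midpoints: 4.5, 14.5, 24.5, 34.5, 44.5, 54.5, 64.5
Σfm = 12×4.5 + 11×14.5 + 21×24.5 + 17×34.5 + 13×44.5 + 11×54.5 + 9×64.5 = 3073
n = Σf = 94
Mean = 3073 / 94 = 32.6915

32.691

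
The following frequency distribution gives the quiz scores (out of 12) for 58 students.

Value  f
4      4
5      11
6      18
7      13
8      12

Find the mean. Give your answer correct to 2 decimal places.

6.31

Values: 4, 5, 6, 7, 8
Σfx = 4×4 + 11×5 + 18×6 + 13×7 + 12×8 = 366
n = Σf = 58
Mean = 366 / 58 = 6.3103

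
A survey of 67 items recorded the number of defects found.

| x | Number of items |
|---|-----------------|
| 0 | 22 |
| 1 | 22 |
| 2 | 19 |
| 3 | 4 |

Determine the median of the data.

Cumulative frequencies: 22, 44, 63, 67
n = 67, so the median is the value in position (n+1)/2 = 34.
Position 34 falls at value 1.

1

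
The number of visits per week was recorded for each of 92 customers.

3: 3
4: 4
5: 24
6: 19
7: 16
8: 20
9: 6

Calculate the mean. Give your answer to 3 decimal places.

6.359

Values: 3, 4, 5, 6, 7, 8, 9
Σfx = 3×3 + 4×4 + 24×5 + 19×6 + 16×7 + 20×8 + 6×9 = 585
n = Σf = 92
Mean = 585 / 92 = 6.3587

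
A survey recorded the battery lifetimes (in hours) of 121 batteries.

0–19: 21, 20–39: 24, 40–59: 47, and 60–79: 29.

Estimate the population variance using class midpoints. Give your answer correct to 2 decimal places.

415.49

Midpoints: 9.5, 29.5, 49.5, 69.5
n = 121, Σfm = 5249.5, mean = 43.3843
Σfm² = 278020.25
Σf(m − x̄)² = Σfm² − (Σfm)²/n = 278020.25 − 5249.5²/121 = 50274.3802
Population variance = 50274.3802 / 121 = 415.4907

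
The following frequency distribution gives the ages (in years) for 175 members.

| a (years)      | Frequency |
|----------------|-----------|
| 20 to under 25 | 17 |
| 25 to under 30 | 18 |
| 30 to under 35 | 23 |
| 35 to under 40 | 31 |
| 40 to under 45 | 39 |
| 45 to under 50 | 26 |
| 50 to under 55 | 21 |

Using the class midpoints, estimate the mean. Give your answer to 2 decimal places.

38.76

Midpoints: 22.5, 27.5, 32.5, 37.5, 42.5, 47.5, 52.5
Σfm = 17×22.5 + 18×27.5 + 23×32.5 + 31×37.5 + 39×42.5 + 26×47.5 + 21×52.5 = 6782.5
n = Σf = 175
Mean = 6782.5 / 175 = 38.7571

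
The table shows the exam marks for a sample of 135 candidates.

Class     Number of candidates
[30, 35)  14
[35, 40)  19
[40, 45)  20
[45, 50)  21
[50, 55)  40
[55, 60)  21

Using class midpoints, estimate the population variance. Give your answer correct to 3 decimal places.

Midpoints: 32.5, 37.5, 42.5, 47.5, 52.5, 57.5
n = 135, Σfm = 6322.5, mean = 46.8333
Σfm² = 304693.75
Σf(m − x̄)² = Σfm² − (Σfm)²/n = 304693.75 − 6322.5²/135 = 8590.0000
Population variance = 8590.0000 / 135 = 63.6296

63.630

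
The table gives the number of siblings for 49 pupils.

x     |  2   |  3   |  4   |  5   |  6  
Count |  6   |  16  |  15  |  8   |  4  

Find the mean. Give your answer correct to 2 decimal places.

Values: 2, 3, 4, 5, 6
Σfx = 6×2 + 16×3 + 15×4 + 8×5 + 4×6 = 184
n = Σf = 49
Mean = 184 / 49 = 3.7551

3.76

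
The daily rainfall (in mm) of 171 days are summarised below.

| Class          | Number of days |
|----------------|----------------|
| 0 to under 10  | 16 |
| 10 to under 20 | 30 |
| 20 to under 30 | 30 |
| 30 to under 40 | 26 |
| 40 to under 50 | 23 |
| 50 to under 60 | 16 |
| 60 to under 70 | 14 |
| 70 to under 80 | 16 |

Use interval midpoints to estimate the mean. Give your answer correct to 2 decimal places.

36.35

Midpoints: 5, 15, 25, 35, 45, 55, 65, 75
Σfm = 16×5 + 30×15 + 30×25 + 26×35 + 23×45 + 16×55 + 14×65 + 16×75 = 6215
n = Σf = 171
Mean = 6215 / 171 = 36.3450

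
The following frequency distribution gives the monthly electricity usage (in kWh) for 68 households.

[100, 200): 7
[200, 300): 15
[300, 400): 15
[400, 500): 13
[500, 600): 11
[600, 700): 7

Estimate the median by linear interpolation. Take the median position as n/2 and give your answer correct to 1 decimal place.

380.0

Cumulative frequencies: 7, 22, 37, 50, 61, 68
n = 68; position = n/2 = 34.
This falls in the class [300, 400): L = 300, F = 22, f = 15, h = 100.
Median ≈ 300 + ((34 − 22) / 15) × 100 = 380.0000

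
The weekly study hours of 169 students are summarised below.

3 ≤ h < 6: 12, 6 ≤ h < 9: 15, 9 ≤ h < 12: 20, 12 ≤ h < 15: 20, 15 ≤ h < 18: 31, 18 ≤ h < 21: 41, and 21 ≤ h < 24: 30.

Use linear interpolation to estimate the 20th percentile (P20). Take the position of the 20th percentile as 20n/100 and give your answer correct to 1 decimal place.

10.0

Cumulative frequencies: 12, 27, 47, 67, 98, 139, 169
n = 169; position = 20n/100 = 33.8.
This falls in the class 9 ≤ h < 12: L = 9, F = 27, f = 20, h = 3.
20th percentile ≈ 9 + ((33.8 − 27) / 20) × 3 = 10.0200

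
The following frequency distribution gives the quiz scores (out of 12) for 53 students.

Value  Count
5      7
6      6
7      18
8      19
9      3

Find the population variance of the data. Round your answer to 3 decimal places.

1.218

Values: 5, 6, 7, 8, 9
n = 53, Σfx = 376, mean = 7.0943
Σfx² = 2732
Σf(x − x̄)² = Σfx² − (Σfx)²/n = 2732 − 376²/53 = 64.5283
Population variance = 64.5283 / 53 = 1.2175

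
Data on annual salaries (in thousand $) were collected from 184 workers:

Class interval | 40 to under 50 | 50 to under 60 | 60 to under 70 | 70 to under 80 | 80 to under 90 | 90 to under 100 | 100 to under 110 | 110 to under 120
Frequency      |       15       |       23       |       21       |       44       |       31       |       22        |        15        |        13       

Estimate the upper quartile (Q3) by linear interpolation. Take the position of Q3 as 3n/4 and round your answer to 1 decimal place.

Cumulative frequencies: 15, 38, 59, 103, 134, 156, 171, 184
n = 184; position = 3n/4 = 138.
This falls in the class 90 to under 100: L = 90, F = 134, f = 22, h = 10.
Upper quartile ≈ 90 + ((138 − 134) / 22) × 10 = 91.8182

91.8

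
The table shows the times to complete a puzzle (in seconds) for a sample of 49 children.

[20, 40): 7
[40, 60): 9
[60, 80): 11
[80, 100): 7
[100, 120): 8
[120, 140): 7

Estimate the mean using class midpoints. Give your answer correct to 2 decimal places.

Midpoints: 30, 50, 70, 90, 110, 130
Σfm = 7×30 + 9×50 + 11×70 + 7×90 + 8×110 + 7×130 = 3850
n = Σf = 49
Mean = 3850 / 49 = 78.5714

78.57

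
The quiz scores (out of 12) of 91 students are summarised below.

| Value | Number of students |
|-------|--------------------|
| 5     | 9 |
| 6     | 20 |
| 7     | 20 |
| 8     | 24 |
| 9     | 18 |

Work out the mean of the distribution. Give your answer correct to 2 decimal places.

7.24

Values: 5, 6, 7, 8, 9
Σfx = 9×5 + 20×6 + 20×7 + 24×8 + 18×9 = 659
n = Σf = 91
Mean = 659 / 91 = 7.2418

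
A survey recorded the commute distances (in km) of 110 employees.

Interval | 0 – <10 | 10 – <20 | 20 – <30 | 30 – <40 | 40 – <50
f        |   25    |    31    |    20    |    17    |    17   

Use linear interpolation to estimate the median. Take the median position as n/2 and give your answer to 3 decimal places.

19.677

Cumulative frequencies: 25, 56, 76, 93, 110
n = 110; position = n/2 = 55.
This falls in the class 10 – <20: L = 10, F = 25, f = 31, h = 10.
Median ≈ 10 + ((55 − 25) / 31) × 10 = 19.6774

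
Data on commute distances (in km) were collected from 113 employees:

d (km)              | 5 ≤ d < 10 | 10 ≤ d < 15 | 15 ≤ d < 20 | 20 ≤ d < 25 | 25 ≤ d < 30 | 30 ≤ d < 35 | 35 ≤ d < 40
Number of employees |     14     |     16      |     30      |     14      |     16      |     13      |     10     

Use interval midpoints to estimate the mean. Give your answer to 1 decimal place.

21.1

Midpoints: 7.5, 12.5, 17.5, 22.5, 27.5, 32.5, 37.5
Σfm = 14×7.5 + 16×12.5 + 30×17.5 + 14×22.5 + 16×27.5 + 13×32.5 + 10×37.5 = 2382.5
n = Σf = 113
Mean = 2382.5 / 113 = 21.0841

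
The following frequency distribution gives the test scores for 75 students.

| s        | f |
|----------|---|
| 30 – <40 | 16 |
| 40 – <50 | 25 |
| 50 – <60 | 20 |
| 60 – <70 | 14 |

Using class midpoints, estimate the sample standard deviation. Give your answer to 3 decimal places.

Midpoints: 35, 45, 55, 65
n = 75, Σfm = 3695, mean = 49.2667
Σfm² = 189875
Σf(m − x̄)² = Σfm² − (Σfm)²/n = 189875 − 3695²/75 = 7834.6667
Sample variance = 7834.6667 / 74 = 105.8739
Standard deviation = √105.8739 = 10.2895

10.290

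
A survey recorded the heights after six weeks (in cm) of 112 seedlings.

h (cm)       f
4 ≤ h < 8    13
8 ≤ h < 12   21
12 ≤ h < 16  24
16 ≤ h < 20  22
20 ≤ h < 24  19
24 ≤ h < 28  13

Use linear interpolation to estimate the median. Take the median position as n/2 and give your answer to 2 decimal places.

15.67

Cumulative frequencies: 13, 34, 58, 80, 99, 112
n = 112; position = n/2 = 56.
This falls in the class 12 ≤ h < 16: L = 12, F = 34, f = 24, h = 4.
Median ≈ 12 + ((56 − 34) / 24) × 4 = 15.6667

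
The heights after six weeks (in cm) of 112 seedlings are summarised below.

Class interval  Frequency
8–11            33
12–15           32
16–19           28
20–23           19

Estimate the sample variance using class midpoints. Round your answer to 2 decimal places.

Midpoints: 9.5, 13.5, 17.5, 21.5
n = 112, Σfm = 1644, mean = 14.6786
Σfm² = 26168
Σf(m − x̄)² = Σfm² − (Σfm)²/n = 26168 − 1644²/112 = 2036.4286
Sample variance = 2036.4286 / 111 = 18.3462

18.35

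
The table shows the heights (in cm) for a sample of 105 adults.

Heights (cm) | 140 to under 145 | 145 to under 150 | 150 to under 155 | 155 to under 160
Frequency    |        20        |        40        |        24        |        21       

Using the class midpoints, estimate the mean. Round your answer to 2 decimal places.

149.69

Midpoints: 142.5, 147.5, 152.5, 157.5
Σfm = 20×142.5 + 40×147.5 + 24×152.5 + 21×157.5 = 15717.5
n = Σf = 105
Mean = 15717.5 / 105 = 149.6905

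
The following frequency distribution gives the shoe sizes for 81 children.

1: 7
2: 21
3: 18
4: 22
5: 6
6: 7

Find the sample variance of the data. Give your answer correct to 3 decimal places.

1.913

Values: 1, 2, 3, 4, 5, 6
n = 81, Σfx = 263, mean = 3.2469
Σfx² = 1007
Σf(x − x̄)² = Σfx² − (Σfx)²/n = 1007 − 263²/81 = 153.0617
Sample variance = 153.0617 / 80 = 1.9133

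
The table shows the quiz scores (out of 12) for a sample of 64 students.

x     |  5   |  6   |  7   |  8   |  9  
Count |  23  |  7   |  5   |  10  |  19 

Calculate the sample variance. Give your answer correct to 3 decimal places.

2.930

Values: 5, 6, 7, 8, 9
n = 64, Σfx = 443, mean = 6.9219
Σfx² = 3251
Σf(x − x̄)² = Σfx² − (Σfx)²/n = 3251 − 443²/64 = 184.6094
Sample variance = 184.6094 / 63 = 2.9303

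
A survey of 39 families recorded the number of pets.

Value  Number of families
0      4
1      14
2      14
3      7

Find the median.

Cumulative frequencies: 4, 18, 32, 39
n = 39, so the median is the value in position (n+1)/2 = 20.
Position 20 falls at value 2.

2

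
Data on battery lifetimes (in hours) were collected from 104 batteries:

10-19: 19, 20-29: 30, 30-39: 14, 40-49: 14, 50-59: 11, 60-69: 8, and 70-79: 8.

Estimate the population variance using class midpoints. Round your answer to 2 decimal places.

Midpoints: 14.5, 24.5, 34.5, 44.5, 54.5, 64.5, 74.5
n = 104, Σfm = 3828, mean = 36.8077
Σfm² = 176746
Σf(m − x̄)² = Σfm² − (Σfm)²/n = 176746 − 3828²/104 = 35846.1538
Population variance = 35846.1538 / 104 = 344.6746

344.67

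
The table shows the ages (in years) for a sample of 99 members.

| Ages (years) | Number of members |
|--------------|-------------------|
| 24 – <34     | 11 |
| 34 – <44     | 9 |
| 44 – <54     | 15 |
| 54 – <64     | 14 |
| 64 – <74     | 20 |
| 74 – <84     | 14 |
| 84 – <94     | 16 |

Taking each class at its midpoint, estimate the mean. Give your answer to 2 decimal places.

Midpoints: 29, 39, 49, 59, 69, 79, 89
Σfm = 11×29 + 9×39 + 15×49 + 14×59 + 20×69 + 14×79 + 16×89 = 6141
n = Σf = 99
Mean = 6141 / 99 = 62.0303

62.03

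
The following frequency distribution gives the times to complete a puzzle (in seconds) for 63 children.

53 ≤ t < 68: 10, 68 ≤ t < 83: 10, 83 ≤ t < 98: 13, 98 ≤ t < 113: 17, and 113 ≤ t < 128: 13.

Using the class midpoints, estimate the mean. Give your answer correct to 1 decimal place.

Midpoints: 60.5, 75.5, 90.5, 105.5, 120.5
Σfm = 10×60.5 + 10×75.5 + 13×90.5 + 17×105.5 + 13×120.5 = 5896.5
n = Σf = 63
Mean = 5896.5 / 63 = 93.5952

93.6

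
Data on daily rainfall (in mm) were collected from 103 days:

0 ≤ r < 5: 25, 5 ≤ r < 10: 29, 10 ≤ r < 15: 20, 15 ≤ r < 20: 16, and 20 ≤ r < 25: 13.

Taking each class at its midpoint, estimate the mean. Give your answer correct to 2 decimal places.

10.70

Midpoints: 2.5, 7.5, 12.5, 17.5, 22.5
Σfm = 25×2.5 + 29×7.5 + 20×12.5 + 16×17.5 + 13×22.5 = 1102.5
n = Σf = 103
Mean = 1102.5 / 103 = 10.7039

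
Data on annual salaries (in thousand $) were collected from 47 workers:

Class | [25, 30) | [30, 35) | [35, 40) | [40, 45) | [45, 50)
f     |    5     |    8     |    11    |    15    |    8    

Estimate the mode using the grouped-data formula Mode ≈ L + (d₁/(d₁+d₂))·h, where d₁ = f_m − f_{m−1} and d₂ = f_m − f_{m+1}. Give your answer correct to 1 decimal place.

41.8

Modal class: [40, 45) (highest frequency 15).
d₁ = 15 − 11 = 4, d₂ = 15 − 8 = 7
Mode ≈ 40 + (4/(4+7)) × 5 = 40 + 1.8182 = 41.8182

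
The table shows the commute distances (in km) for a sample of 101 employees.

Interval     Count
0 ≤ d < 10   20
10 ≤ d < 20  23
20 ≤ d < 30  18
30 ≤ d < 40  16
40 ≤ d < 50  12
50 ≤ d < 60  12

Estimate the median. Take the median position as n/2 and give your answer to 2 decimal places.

24.17

Cumulative frequencies: 20, 43, 61, 77, 89, 101
n = 101; position = n/2 = 50.5.
This falls in the class 20 ≤ d < 30: L = 20, F = 43, f = 18, h = 10.
Median ≈ 20 + ((50.5 − 43) / 18) × 10 = 24.1667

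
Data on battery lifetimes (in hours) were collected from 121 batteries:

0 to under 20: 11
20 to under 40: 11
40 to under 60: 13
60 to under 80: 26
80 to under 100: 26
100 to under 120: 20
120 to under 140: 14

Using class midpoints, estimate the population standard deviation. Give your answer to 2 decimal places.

Midpoints: 10, 30, 50, 70, 90, 110, 130
n = 121, Σfm = 9270, mean = 76.6116
Σfm² = 860100
Σf(m − x̄)² = Σfm² − (Σfm)²/n = 860100 − 9270²/121 = 149910.7438
Population variance = 149910.7438 / 121 = 1238.9318
Standard deviation = √1238.9318 = 35.1985

35.20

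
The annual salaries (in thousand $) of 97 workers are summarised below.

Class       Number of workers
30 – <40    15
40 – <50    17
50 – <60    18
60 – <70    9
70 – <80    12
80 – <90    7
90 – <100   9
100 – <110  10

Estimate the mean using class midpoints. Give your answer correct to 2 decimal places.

Midpoints: 35, 45, 55, 65, 75, 85, 95, 105
Σfm = 15×35 + 17×45 + 18×55 + 9×65 + 12×75 + 7×85 + 9×95 + 10×105 = 6265
n = Σf = 97
Mean = 6265 / 97 = 64.5876

64.59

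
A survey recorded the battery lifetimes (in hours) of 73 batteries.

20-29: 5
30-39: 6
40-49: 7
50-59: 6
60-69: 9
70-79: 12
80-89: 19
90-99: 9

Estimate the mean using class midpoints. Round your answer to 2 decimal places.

Midpoints: 24.5, 34.5, 44.5, 54.5, 64.5, 74.5, 84.5, 94.5
Σfm = 5×24.5 + 6×34.5 + 7×44.5 + 6×54.5 + 9×64.5 + 12×74.5 + 19×84.5 + 9×94.5 = 4898.5
n = Σf = 73
Mean = 4898.5 / 73 = 67.1027

67.10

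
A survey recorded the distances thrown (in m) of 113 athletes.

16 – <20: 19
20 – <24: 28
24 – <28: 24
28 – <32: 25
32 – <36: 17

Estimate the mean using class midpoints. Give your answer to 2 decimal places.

Midpoints: 18, 22, 26, 30, 34
Σfm = 19×18 + 28×22 + 24×26 + 25×30 + 17×34 = 2910
n = Σf = 113
Mean = 2910 / 113 = 25.7522

25.75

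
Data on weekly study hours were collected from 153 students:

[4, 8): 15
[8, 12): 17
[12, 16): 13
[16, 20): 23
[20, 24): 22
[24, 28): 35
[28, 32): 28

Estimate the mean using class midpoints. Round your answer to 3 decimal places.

Midpoints: 6, 10, 14, 18, 22, 26, 30
Σfm = 15×6 + 17×10 + 13×14 + 23×18 + 22×22 + 35×26 + 28×30 = 3090
n = Σf = 153
Mean = 3090 / 153 = 20.1961

20.196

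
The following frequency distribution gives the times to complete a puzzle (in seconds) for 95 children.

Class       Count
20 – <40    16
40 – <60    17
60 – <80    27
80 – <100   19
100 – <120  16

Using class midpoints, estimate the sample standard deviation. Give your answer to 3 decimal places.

26.414

Midpoints: 30, 50, 70, 90, 110
n = 95, Σfm = 6690, mean = 70.4211
Σfm² = 536700
Σf(m − x̄)² = Σfm² − (Σfm)²/n = 536700 − 6690²/95 = 65583.1579
Sample variance = 65583.1579 / 94 = 697.6932
Standard deviation = √697.6932 = 26.4139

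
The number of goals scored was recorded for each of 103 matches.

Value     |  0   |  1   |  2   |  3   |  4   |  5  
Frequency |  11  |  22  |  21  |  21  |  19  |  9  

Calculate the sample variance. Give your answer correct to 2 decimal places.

2.22

Values: 0, 1, 2, 3, 4, 5
n = 103, Σfx = 248, mean = 2.4078
Σfx² = 824
Σf(x − x̄)² = Σfx² − (Σfx)²/n = 824 − 248²/103 = 226.8738
Sample variance = 226.8738 / 102 = 2.2243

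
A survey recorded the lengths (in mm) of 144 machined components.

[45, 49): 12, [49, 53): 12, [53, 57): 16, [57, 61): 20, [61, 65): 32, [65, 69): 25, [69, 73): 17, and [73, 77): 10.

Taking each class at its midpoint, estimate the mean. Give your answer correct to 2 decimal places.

Midpoints: 47, 51, 55, 59, 63, 67, 71, 75
Σfm = 12×47 + 12×51 + 16×55 + 20×59 + 32×63 + 25×67 + 17×71 + 10×75 = 8884
n = Σf = 144
Mean = 8884 / 144 = 61.6944

61.69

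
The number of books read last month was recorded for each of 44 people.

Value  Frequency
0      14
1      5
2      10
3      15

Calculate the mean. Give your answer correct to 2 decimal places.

1.59

Values: 0, 1, 2, 3
Σfx = 14×0 + 5×1 + 10×2 + 15×3 = 70
n = Σf = 44
Mean = 70 / 44 = 1.5909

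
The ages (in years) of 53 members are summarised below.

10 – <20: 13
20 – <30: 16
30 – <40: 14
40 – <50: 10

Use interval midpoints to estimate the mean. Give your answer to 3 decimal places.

Midpoints: 15, 25, 35, 45
Σfm = 13×15 + 16×25 + 14×35 + 10×45 = 1535
n = Σf = 53
Mean = 1535 / 53 = 28.9623

28.962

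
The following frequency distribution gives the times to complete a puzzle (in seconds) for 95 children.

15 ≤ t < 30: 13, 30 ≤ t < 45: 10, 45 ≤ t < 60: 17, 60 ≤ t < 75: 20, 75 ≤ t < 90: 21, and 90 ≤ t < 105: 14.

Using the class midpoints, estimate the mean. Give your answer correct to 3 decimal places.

63.237

Midpoints: 22.5, 37.5, 52.5, 67.5, 82.5, 97.5
Σfm = 13×22.5 + 10×37.5 + 17×52.5 + 20×67.5 + 21×82.5 + 14×97.5 = 6007.5
n = Σf = 95
Mean = 6007.5 / 95 = 63.2368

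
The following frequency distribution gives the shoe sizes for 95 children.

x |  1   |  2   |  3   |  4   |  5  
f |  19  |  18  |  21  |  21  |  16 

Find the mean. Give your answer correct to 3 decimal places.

2.968

Values: 1, 2, 3, 4, 5
Σfx = 19×1 + 18×2 + 21×3 + 21×4 + 16×5 = 282
n = Σf = 95
Mean = 282 / 95 = 2.9684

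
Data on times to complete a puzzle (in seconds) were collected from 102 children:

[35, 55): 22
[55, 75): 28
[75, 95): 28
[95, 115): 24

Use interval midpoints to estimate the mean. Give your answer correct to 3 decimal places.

75.588

Midpoints: 45, 65, 85, 105
Σfm = 22×45 + 28×65 + 28×85 + 24×105 = 7710
n = Σf = 102
Mean = 7710 / 102 = 75.5882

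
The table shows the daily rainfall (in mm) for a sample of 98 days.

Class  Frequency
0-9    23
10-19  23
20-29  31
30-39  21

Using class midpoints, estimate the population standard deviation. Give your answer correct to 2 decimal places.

Midpoints: 4.5, 14.5, 24.5, 34.5
n = 98, Σfm = 1921, mean = 19.6020
Σfm² = 48904.5
Σf(m − x̄)² = Σfm² − (Σfm)²/n = 48904.5 − 1921²/98 = 11248.9796
Population variance = 11248.9796 / 98 = 114.7855
Standard deviation = √114.7855 = 10.7138

10.71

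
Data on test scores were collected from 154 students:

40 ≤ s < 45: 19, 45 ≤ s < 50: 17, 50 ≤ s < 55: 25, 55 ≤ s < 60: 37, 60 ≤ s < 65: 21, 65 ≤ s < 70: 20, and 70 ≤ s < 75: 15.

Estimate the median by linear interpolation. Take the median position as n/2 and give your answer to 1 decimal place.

57.2

Cumulative frequencies: 19, 36, 61, 98, 119, 139, 154
n = 154; position = n/2 = 77.
This falls in the class 55 ≤ s < 60: L = 55, F = 61, f = 37, h = 5.
Median ≈ 55 + ((77 − 61) / 37) × 5 = 57.1622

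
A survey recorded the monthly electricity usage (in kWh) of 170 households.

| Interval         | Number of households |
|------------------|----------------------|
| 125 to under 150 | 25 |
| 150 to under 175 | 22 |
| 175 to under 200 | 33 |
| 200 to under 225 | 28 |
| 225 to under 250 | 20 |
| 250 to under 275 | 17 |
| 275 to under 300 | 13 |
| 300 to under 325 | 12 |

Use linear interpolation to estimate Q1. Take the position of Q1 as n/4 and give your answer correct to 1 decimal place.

169.9

Cumulative frequencies: 25, 47, 80, 108, 128, 145, 158, 170
n = 170; position = n/4 = 42.5.
This falls in the class 150 to under 175: L = 150, F = 25, f = 22, h = 25.
Lower quartile ≈ 150 + ((42.5 − 25) / 22) × 25 = 169.8864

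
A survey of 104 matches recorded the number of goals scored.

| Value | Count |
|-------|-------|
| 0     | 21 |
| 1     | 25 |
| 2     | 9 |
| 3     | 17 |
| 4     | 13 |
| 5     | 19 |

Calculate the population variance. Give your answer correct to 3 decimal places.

3.255

Values: 0, 1, 2, 3, 4, 5
n = 104, Σfx = 241, mean = 2.3173
Σfx² = 897
Σf(x − x̄)² = Σfx² − (Σfx)²/n = 897 − 241²/104 = 338.5288
Population variance = 338.5288 / 104 = 3.2551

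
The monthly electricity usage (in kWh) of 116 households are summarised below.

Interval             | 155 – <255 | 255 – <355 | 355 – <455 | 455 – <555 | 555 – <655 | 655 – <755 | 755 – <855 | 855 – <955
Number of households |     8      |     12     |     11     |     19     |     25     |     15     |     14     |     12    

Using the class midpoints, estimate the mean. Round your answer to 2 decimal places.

579.14

Midpoints: 205, 305, 405, 505, 605, 705, 805, 905
Σfm = 8×205 + 12×305 + 11×405 + 19×505 + 25×605 + 15×705 + 14×805 + 12×905 = 67180
n = Σf = 116
Mean = 67180 / 116 = 579.1379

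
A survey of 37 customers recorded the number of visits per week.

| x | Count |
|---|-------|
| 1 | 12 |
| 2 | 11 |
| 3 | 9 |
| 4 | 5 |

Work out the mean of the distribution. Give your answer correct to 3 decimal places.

Values: 1, 2, 3, 4
Σfx = 12×1 + 11×2 + 9×3 + 5×4 = 81
n = Σf = 37
Mean = 81 / 37 = 2.1892

2.189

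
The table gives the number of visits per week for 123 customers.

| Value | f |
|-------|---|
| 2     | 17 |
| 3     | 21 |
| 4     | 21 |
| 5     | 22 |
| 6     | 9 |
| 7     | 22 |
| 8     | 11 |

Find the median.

5

Cumulative frequencies: 17, 38, 59, 81, 90, 112, 123
n = 123, so the median is the value in position (n+1)/2 = 62.
Position 62 falls at value 5.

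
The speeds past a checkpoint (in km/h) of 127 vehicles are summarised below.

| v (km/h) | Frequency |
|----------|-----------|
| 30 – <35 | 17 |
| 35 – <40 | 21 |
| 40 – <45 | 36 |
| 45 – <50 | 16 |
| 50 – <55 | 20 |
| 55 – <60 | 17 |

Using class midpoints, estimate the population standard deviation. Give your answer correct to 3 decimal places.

7.896

Midpoints: 32.5, 37.5, 42.5, 47.5, 52.5, 57.5
n = 127, Σfm = 5657.5, mean = 44.5472
Σfm² = 259943.75
Σf(m − x̄)² = Σfm² − (Σfm)²/n = 259943.75 − 5657.5²/127 = 7917.7165
Population variance = 7917.7165 / 127 = 62.3442
Standard deviation = √62.3442 = 7.8958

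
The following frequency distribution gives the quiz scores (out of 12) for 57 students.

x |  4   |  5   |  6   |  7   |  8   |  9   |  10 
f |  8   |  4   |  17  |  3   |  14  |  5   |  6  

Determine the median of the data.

Cumulative frequencies: 8, 12, 29, 32, 46, 51, 57
n = 57, so the median is the value in position (n+1)/2 = 29.
Position 29 falls at value 6.

6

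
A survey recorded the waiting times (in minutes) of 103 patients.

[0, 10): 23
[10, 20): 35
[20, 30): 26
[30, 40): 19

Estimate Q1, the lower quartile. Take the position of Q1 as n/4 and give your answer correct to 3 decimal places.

Cumulative frequencies: 23, 58, 84, 103
n = 103; position = n/4 = 25.75.
This falls in the class [10, 20): L = 10, F = 23, f = 35, h = 10.
Lower quartile ≈ 10 + ((25.75 − 23) / 35) × 10 = 10.7857

10.786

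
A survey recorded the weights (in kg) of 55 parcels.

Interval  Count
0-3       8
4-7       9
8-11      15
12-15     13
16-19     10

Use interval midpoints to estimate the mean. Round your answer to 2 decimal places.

Midpoints: 1.5, 5.5, 9.5, 13.5, 17.5
Σfm = 8×1.5 + 9×5.5 + 15×9.5 + 13×13.5 + 10×17.5 = 554.5
n = Σf = 55
Mean = 554.5 / 55 = 10.0818

10.08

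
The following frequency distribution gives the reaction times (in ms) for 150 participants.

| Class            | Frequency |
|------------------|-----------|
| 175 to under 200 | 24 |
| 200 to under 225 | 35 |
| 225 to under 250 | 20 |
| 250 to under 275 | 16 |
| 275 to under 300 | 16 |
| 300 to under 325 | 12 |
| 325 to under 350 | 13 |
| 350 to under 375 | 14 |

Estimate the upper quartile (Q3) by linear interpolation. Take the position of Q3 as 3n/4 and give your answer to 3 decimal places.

303.125

Cumulative frequencies: 24, 59, 79, 95, 111, 123, 136, 150
n = 150; position = 3n/4 = 112.5.
This falls in the class 300 to under 325: L = 300, F = 111, f = 12, h = 25.
Upper quartile ≈ 300 + ((112.5 − 111) / 12) × 25 = 303.1250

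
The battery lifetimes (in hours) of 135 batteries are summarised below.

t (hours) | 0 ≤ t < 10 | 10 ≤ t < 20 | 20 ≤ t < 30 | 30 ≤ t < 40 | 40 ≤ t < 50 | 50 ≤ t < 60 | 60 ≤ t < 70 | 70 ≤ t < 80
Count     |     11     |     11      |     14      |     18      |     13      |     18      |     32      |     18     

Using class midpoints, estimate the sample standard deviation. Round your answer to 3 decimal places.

22.122

Midpoints: 5, 15, 25, 35, 45, 55, 65, 75
n = 135, Σfm = 6205, mean = 45.9630
Σfm² = 350775
Σf(m − x̄)² = Σfm² − (Σfm)²/n = 350775 − 6205²/135 = 65574.8148
Sample variance = 65574.8148 / 134 = 489.3643
Standard deviation = √489.3643 = 22.1216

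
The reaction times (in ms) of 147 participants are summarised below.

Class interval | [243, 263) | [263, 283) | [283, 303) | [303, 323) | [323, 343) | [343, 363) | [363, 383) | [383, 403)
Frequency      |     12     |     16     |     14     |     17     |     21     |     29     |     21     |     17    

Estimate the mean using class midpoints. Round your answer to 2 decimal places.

330.41

Midpoints: 253, 273, 293, 313, 333, 353, 373, 393
Σfm = 12×253 + 16×273 + 14×293 + 17×313 + 21×333 + 29×353 + 21×373 + 17×393 = 48571
n = Σf = 147
Mean = 48571 / 147 = 330.4150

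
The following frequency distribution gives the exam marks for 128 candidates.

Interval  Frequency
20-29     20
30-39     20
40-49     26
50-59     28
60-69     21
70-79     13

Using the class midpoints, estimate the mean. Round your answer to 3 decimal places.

Midpoints: 24.5, 34.5, 44.5, 54.5, 64.5, 74.5
Σfm = 20×24.5 + 20×34.5 + 26×44.5 + 28×54.5 + 21×64.5 + 13×74.5 = 6186
n = Σf = 128
Mean = 6186 / 128 = 48.3281

48.328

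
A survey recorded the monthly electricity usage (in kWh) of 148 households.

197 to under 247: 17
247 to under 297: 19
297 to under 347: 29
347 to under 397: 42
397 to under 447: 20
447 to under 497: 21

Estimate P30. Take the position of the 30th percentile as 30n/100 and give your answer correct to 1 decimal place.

311.5

Cumulative frequencies: 17, 36, 65, 107, 127, 148
n = 148; position = 30n/100 = 44.4.
This falls in the class 297 to under 347: L = 297, F = 36, f = 29, h = 50.
30th percentile ≈ 297 + ((44.4 − 36) / 29) × 50 = 311.4828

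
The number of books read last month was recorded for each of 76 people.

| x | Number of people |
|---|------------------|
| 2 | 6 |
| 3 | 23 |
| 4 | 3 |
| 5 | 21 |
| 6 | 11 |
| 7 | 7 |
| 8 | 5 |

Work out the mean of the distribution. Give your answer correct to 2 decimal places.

Values: 2, 3, 4, 5, 6, 7, 8
Σfx = 6×2 + 23×3 + 3×4 + 21×5 + 11×6 + 7×7 + 5×8 = 353
n = Σf = 76
Mean = 353 / 76 = 4.6447

4.64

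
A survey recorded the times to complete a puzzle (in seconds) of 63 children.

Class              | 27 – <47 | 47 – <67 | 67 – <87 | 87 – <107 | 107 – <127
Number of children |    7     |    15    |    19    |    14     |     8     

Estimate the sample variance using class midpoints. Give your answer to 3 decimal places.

574.091

Midpoints: 37, 57, 77, 97, 117
n = 63, Σfm = 4871, mean = 77.3175
Σfm² = 412207
Σf(m − x̄)² = Σfm² − (Σfm)²/n = 412207 − 4871²/63 = 35593.6508
Sample variance = 35593.6508 / 62 = 574.0911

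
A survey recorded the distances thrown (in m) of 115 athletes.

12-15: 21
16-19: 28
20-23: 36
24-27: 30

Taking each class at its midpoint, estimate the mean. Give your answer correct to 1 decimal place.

Midpoints: 13.5, 17.5, 21.5, 25.5
Σfm = 21×13.5 + 28×17.5 + 36×21.5 + 30×25.5 = 2312.5
n = Σf = 115
Mean = 2312.5 / 115 = 20.1087

20.1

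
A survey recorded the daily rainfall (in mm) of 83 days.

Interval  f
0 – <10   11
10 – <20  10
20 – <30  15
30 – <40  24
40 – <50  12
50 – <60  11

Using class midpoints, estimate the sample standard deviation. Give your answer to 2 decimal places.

15.46

Midpoints: 5, 15, 25, 35, 45, 55
n = 83, Σfm = 2565, mean = 30.9036
Σfm² = 98875
Σf(m − x̄)² = Σfm² − (Σfm)²/n = 98875 − 2565²/83 = 19607.2289
Sample variance = 19607.2289 / 82 = 239.1125
Standard deviation = √239.1125 = 15.4633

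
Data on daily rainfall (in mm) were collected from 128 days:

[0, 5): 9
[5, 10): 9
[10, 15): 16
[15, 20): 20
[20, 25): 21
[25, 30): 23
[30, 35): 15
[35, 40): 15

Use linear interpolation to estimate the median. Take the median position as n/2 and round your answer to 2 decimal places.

22.38

Cumulative frequencies: 9, 18, 34, 54, 75, 98, 113, 128
n = 128; position = n/2 = 64.
This falls in the class [20, 25): L = 20, F = 54, f = 21, h = 5.
Median ≈ 20 + ((64 − 54) / 21) × 5 = 22.3810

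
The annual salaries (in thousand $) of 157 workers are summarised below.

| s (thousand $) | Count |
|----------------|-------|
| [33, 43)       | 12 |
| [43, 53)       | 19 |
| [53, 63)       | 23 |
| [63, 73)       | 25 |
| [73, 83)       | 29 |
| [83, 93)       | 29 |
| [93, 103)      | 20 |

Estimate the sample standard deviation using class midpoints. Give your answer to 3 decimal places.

18.188

Midpoints: 38, 48, 58, 68, 78, 88, 98
n = 157, Σfm = 11176, mean = 71.1847
Σfm² = 847168
Σf(m − x̄)² = Σfm² − (Σfm)²/n = 847168 − 11176²/157 = 51607.6433
Sample variance = 51607.6433 / 156 = 330.8182
Standard deviation = √330.8182 = 18.1884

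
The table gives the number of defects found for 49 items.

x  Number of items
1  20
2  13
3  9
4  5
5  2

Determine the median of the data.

2

Cumulative frequencies: 20, 33, 42, 47, 49
n = 49, so the median is the value in position (n+1)/2 = 25.
Position 25 falls at value 2.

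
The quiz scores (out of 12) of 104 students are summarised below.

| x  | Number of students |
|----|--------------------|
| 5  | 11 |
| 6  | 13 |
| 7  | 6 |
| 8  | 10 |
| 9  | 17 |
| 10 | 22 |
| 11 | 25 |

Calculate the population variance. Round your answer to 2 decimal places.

Values: 5, 6, 7, 8, 9, 10, 11
n = 104, Σfx = 903, mean = 8.6827
Σfx² = 8279
Σf(x − x̄)² = Σfx² − (Σfx)²/n = 8279 − 903²/104 = 438.5288
Population variance = 438.5288 / 104 = 4.2166

4.22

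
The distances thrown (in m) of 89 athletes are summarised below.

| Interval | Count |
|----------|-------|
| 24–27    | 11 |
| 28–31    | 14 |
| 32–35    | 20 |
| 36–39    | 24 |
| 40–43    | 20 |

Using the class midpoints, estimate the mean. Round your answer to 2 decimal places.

Midpoints: 25.5, 29.5, 33.5, 37.5, 41.5
Σfm = 11×25.5 + 14×29.5 + 20×33.5 + 24×37.5 + 20×41.5 = 3093.5
n = Σf = 89
Mean = 3093.5 / 89 = 34.7584

34.76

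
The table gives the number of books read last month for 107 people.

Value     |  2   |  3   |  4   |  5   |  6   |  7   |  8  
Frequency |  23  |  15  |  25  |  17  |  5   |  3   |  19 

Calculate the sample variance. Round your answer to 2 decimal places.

4.25

Values: 2, 3, 4, 5, 6, 7, 8
n = 107, Σfx = 479, mean = 4.4766
Σfx² = 2595
Σf(x − x̄)² = Σfx² − (Σfx)²/n = 2595 − 479²/107 = 450.6916
Sample variance = 450.6916 / 106 = 4.2518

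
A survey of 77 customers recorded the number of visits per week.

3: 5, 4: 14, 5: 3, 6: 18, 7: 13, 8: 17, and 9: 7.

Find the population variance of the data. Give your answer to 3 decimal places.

Values: 3, 4, 5, 6, 7, 8, 9
n = 77, Σfx = 484, mean = 6.2857
Σfx² = 3284
Σf(x − x̄)² = Σfx² − (Σfx)²/n = 3284 − 484²/77 = 241.7143
Population variance = 241.7143 / 77 = 3.1391

3.139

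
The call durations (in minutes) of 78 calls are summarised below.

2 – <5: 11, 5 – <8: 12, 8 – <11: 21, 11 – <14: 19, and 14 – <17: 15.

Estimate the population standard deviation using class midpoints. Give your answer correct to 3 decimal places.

Midpoints: 3.5, 6.5, 9.5, 12.5, 15.5
n = 78, Σfm = 786, mean = 10.0769
Σfm² = 9109.5
Σf(m − x̄)² = Σfm² − (Σfm)²/n = 9109.5 − 786²/78 = 1189.0385
Population variance = 1189.0385 / 78 = 15.2441
Standard deviation = √15.2441 = 3.9044

3.904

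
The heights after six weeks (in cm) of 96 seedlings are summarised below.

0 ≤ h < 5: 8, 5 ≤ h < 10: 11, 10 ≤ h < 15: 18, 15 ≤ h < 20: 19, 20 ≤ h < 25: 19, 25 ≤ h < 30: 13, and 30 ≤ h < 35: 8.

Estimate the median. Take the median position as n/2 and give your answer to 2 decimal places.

17.89

Cumulative frequencies: 8, 19, 37, 56, 75, 88, 96
n = 96; position = n/2 = 48.
This falls in the class 15 ≤ h < 20: L = 15, F = 37, f = 19, h = 5.
Median ≈ 15 + ((48 − 37) / 19) × 5 = 17.8947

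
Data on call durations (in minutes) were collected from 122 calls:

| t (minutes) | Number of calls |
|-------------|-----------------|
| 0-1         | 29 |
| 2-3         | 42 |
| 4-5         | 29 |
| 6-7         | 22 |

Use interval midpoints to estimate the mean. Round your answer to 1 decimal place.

Midpoints: 0.5, 2.5, 4.5, 6.5
Σfm = 29×0.5 + 42×2.5 + 29×4.5 + 22×6.5 = 393
n = Σf = 122
Mean = 393 / 122 = 3.2213

3.2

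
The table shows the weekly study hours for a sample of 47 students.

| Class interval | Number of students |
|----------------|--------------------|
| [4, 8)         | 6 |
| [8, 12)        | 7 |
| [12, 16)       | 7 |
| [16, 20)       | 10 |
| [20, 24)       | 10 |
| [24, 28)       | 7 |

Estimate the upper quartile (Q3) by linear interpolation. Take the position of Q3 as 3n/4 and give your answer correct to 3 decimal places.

22.100

Cumulative frequencies: 6, 13, 20, 30, 40, 47
n = 47; position = 3n/4 = 35.25.
This falls in the class [20, 24): L = 20, F = 30, f = 10, h = 4.
Upper quartile ≈ 20 + ((35.25 − 30) / 10) × 4 = 22.1000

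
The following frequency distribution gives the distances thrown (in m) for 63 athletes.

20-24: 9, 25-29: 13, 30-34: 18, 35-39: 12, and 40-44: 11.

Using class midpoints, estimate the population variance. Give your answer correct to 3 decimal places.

41.610

Midpoints: 22, 27, 32, 37, 42
n = 63, Σfm = 2031, mean = 32.2381
Σfm² = 68097
Σf(m − x̄)² = Σfm² − (Σfm)²/n = 68097 − 2031²/63 = 2621.4286
Population variance = 2621.4286 / 63 = 41.6100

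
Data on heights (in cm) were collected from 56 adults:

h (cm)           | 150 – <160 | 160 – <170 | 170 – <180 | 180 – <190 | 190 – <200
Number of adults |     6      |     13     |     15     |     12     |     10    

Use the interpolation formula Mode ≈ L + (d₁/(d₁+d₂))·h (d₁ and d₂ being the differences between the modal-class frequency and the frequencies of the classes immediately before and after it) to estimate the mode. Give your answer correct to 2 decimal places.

Modal class: 170 – <180 (highest frequency 15).
d₁ = 15 − 13 = 2, d₂ = 15 − 12 = 3
Mode ≈ 170 + (2/(2+3)) × 10 = 170 + 4.0000 = 174.0000

174.00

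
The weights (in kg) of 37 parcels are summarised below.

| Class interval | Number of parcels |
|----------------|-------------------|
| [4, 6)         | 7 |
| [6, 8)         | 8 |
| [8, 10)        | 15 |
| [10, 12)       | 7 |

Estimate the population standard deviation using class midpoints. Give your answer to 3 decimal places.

1.998

Midpoints: 5, 7, 9, 11
n = 37, Σfm = 303, mean = 8.1892
Σfm² = 2629
Σf(m − x̄)² = Σfm² − (Σfm)²/n = 2629 − 303²/37 = 147.6757
Population variance = 147.6757 / 37 = 3.9912
Standard deviation = √3.9912 = 1.9978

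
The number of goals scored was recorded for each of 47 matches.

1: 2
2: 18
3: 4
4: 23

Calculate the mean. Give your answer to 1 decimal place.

3.0

Values: 1, 2, 3, 4
Σfx = 2×1 + 18×2 + 4×3 + 23×4 = 142
n = Σf = 47
Mean = 142 / 47 = 3.0213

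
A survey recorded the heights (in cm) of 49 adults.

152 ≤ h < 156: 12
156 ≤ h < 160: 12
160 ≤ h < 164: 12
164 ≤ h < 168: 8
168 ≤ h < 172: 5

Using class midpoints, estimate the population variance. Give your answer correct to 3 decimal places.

Midpoints: 154, 158, 162, 166, 170
n = 49, Σfm = 7866, mean = 160.5306
Σfm² = 1264036
Σf(m − x̄)² = Σfm² − (Σfm)²/n = 1264036 − 7866²/49 = 1302.2041
Population variance = 1302.2041 / 49 = 26.5756

26.576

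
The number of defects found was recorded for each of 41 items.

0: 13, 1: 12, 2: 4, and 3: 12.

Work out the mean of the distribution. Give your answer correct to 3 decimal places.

1.366

Values: 0, 1, 2, 3
Σfx = 13×0 + 12×1 + 4×2 + 12×3 = 56
n = Σf = 41
Mean = 56 / 41 = 1.3659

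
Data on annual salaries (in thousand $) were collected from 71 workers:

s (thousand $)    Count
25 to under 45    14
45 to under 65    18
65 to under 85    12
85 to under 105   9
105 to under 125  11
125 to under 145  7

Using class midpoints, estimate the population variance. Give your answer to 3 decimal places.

1067.566

Midpoints: 35, 55, 75, 95, 115, 135
n = 71, Σfm = 5445, mean = 76.6901
Σfm² = 493375
Σf(m − x̄)² = Σfm² − (Σfm)²/n = 493375 − 5445²/71 = 75797.1831
Population variance = 75797.1831 / 71 = 1067.5660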